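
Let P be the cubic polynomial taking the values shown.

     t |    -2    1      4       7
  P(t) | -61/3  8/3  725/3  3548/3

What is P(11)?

Using the Lagrange interpolation formula with nodes -2, 1, 4, 7:
  L_0(t) = (t - 1)(t - 4)(t - 7) / -162
  L_1(t) = (t + 2)(t - 4)(t - 7) / 54
  L_2(t) = (t + 2)(t - 1)(t - 7) / -54
  L_3(t) = (t + 2)(t - 1)(t - 4) / 162
Then P(t) = -61/3·L_0(t) + 8/3·L_1(t) + 725/3·L_2(t) + 3548/3·L_3(t).
Expanding and collecting terms gives P(t) = 3t^3 + 3t^2 + (5/3)t - 5.
Evaluating at t = 11: P(11) = 13108/3.

13108/3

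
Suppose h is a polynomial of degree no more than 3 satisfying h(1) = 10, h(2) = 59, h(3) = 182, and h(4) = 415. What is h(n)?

h(n) = 6n^3 + n^2 + 4n - 1

Write h(n) = an^3 + bn^2 + cn + d. Substituting each data point gives a linear system:
  a + b + c + d = 10
  8a + 4b + 2c + d = 59
  27a + 9b + 3c + d = 182
  64a + 16b + 4c + d = 415
Solving the system yields a = 6, b = 1, c = 4, d = -1.
So h(n) = 6n^3 + n^2 + 4n - 1.
Check: h(2) = 59. ✓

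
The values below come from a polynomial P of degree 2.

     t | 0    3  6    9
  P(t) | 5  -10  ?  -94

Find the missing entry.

The 3 known points determine the degree-2 polynomial uniquely.
Write P(t) = at^2 + bt + c. Substituting each data point gives a linear system:
  c = 5
  9a + 3b + c = -10
  81a + 9b + c = -94
Solving the system yields a = -1, b = -2, c = 5.
So P(t) = -t^2 - 2t + 5.
Then P(6) = -43.

-43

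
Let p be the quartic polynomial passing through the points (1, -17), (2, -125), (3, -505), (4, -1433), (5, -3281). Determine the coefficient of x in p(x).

Write p(x) = ax^4 + bx^3 + cx^2 + dx + e. Substituting each data point gives a linear system:
  a + b + c + d + e = -17
  16a + 8b + 4c + 2d + e = -125
  81a + 27b + 9c + 3d + e = -505
  256a + 64b + 16c + 4d + e = -1433
  625a + 125b + 25c + 5d + e = -3281
Solving the system yields a = -4, b = -6, c = 0, d = -6, e = -1.
So p(x) = -4x^4 - 6x^3 - 6x - 1.
The coefficient of x is -6.

-6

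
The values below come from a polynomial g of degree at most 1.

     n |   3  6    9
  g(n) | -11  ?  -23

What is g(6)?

-17

The 2 known points determine the degree-1 polynomial uniquely.
Write g(n) = an + b. Substituting each data point gives a linear system:
  3a + b = -11
  9a + b = -23
Solving the system yields a = -2, b = -5.
So g(n) = -2n - 5.
Then g(6) = -17.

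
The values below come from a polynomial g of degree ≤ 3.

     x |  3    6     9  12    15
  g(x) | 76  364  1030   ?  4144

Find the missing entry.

2236

The 4 known points determine the degree-3 polynomial uniquely.
Write g(x) = ax^3 + bx^2 + cx + d. Substituting each data point gives a linear system:
  27a + 9b + 3c + d = 76
  216a + 36b + 6c + d = 364
  729a + 81b + 9c + d = 1030
  3375a + 225b + 15c + d = 4144
Solving the system yields a = 1, b = 3, c = 6, d = 4.
So g(x) = x^3 + 3x^2 + 6x + 4.
Then g(12) = 2236.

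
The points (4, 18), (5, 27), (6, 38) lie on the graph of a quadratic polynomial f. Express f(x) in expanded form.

f(x) = x^2 + 2

Using the Lagrange interpolation formula with nodes 4, 5, 6:
  L_0(x) = (x - 5)(x - 6) / 2
  L_1(x) = (x - 4)(x - 6) / -1
  L_2(x) = (x - 4)(x - 5) / 2
Then f(x) = 18·L_0(x) + 27·L_1(x) + 38·L_2(x).
Expanding and collecting terms gives f(x) = x² + 2.
Check: f(6) = 38. ✓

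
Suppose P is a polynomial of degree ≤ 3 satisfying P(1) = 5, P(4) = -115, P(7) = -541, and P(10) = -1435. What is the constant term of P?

5

Write P(u) = au^3 + bu^2 + cu + d. Substituting each data point gives a linear system:
  a + b + c + d = 5
  64a + 16b + 4c + d = -115
  343a + 49b + 7c + d = -541
  1000a + 100b + 10c + d = -1435
Solving the system yields a = -1, b = -5, c = 6, d = 5.
So P(u) = -u^3 - 5u^2 + 6u + 5.
The constant term is 5.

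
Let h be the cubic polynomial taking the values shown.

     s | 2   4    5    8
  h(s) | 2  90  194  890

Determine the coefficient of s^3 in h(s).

2

Write h(s) = as^3 + bs^2 + cs + d. Substituting each data point gives a linear system:
  8a + 4b + 2c + d = 2
  64a + 16b + 4c + d = 90
  125a + 25b + 5c + d = 194
  512a + 64b + 8c + d = 890
Solving the system yields a = 2, b = -2, c = 0, d = -6.
So h(s) = 2s^3 - 2s^2 - 6.
The leading coefficient is 2.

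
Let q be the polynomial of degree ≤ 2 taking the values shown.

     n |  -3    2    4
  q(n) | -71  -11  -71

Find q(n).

Using the Lagrange interpolation formula with nodes -3, 2, 4:
  L_0(n) = (n - 2)(n - 4) / 35
  L_1(n) = (n + 3)(n - 4) / -10
  L_2(n) = (n + 3)(n - 2) / 14
Then q(n) = -71·L_0(n) - 11·L_1(n) - 71·L_2(n).
Expanding and collecting terms gives q(n) = -6n² + 6n + 1.
Check: q(-3) = -71. ✓

q(n) = -6n^2 + 6n + 1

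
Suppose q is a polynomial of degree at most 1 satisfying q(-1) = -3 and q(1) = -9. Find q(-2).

0

Write q(x) = ax + b. Substituting each data point gives a linear system:
  -a + b = -3
  a + b = -9
Solving the system yields a = -3, b = -6.
So q(x) = -3x - 6.
Then q(-2) = 0.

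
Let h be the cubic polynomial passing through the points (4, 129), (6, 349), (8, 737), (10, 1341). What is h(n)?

Using the Lagrange interpolation formula with nodes 4, 6, 8, 10:
  L_0(n) = (n - 6)(n - 8)(n - 10) / -48
  L_1(n) = (n - 4)(n - 8)(n - 10) / 16
  L_2(n) = (n - 4)(n - 6)(n - 10) / -16
  L_3(n) = (n - 4)(n - 6)(n - 8) / 48
Then h(n) = 129·L_0(n) + 349·L_1(n) + 737·L_2(n) + 1341·L_3(n).
Expanding and collecting terms gives h(n) = n^3 + 3n^2 + 4n + 1.
Check: h(6) = 349. ✓

h(n) = n^3 + 3n^2 + 4n + 1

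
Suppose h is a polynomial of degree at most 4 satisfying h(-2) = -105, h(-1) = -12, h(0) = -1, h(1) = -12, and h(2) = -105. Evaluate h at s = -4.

Using the Lagrange interpolation formula with nodes -2, -1, 0, 1, 2:
  L_0(s) = (s + 1)s(s - 1)(s - 2) / 24
  L_1(s) = (s + 2)s(s - 1)(s - 2) / -6
  L_2(s) = (s + 2)(s + 1)(s - 1)(s - 2) / 4
  L_3(s) = (s + 2)(s + 1)s(s - 2) / -6
  L_4(s) = (s + 2)(s + 1)s(s - 1) / 24
Then h(s) = -105·L_0(s) - 12·L_1(s) - 1·L_2(s) - 12·L_3(s) - 105·L_4(s).
Expanding and collecting terms gives h(s) = -5s^4 - 6s^2 - 1.
Evaluating at s = -4: h(-4) = -1377.

-1377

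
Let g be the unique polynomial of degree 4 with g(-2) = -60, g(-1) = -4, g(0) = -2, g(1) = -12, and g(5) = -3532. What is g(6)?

Write g(u) = au^4 + bu^3 + cu^2 + du + e. Substituting each data point gives a linear system:
  16a - 8b + 4c - 2d + e = -60
  a - b + c - d + e = -4
  e = -2
  a + b + c + d + e = -12
  625a + 125b + 25c + 5d + e = -3532
Solving the system yields a = -5, b = -3, c = -1, d = -1, e = -2.
So g(u) = -5u⁴ - 3u³ - u² - u - 2.
Then g(6) = -7172.

-7172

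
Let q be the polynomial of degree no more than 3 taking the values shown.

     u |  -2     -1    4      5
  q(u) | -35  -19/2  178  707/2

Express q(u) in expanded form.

Write q(u) = au^3 + bu^2 + cu + d. Substituting each data point gives a linear system:
  -8a + 4b - 2c + d = -35
  -a + b - c + d = -19/2
  64a + 16b + 4c + d = 178
  125a + 25b + 5c + d = 707/2
Solving the system yields a = 3, b = -1, c = 3/2, d = -4.
So q(u) = 3u³ - u² + (3/2)u - 4.
Check: q(-1) = -19/2. ✓

q(u) = 3u^3 - u^2 + (3/2)u - 4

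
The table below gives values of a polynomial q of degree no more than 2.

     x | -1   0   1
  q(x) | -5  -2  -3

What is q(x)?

Write q(x) = ax^2 + bx + c. Substituting each data point gives a linear system:
  a - b + c = -5
  c = -2
  a + b + c = -3
Solving the system yields a = -2, b = 1, c = -2.
So q(x) = -2x² + x - 2.
Check: q(-1) = -5. ✓

q(x) = -2x^2 + x - 2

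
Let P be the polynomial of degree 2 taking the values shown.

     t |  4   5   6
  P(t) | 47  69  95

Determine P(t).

P(t) = 2t^2 + 4t - 1

Write P(t) = at^2 + bt + c. Substituting each data point gives a linear system:
  16a + 4b + c = 47
  25a + 5b + c = 69
  36a + 6b + c = 95
Solving the system yields a = 2, b = 4, c = -1.
So P(t) = 2t² + 4t - 1.
Check: P(5) = 69. ✓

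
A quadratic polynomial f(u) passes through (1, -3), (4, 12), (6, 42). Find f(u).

Write f(u) = au^2 + bu + c. Substituting each data point gives a linear system:
  a + b + c = -3
  16a + 4b + c = 12
  36a + 6b + c = 42
Solving the system yields a = 2, b = -5, c = 0.
So f(u) = 2u² - 5u.
Check: f(1) = -3. ✓

f(u) = 2u^2 - 5u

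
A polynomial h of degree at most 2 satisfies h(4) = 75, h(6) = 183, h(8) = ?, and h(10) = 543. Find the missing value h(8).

339

The 3 known points determine the degree-2 polynomial uniquely.
Write h(n) = an^2 + bn + c. Substituting each data point gives a linear system:
  16a + 4b + c = 75
  36a + 6b + c = 183
  100a + 10b + c = 543
Solving the system yields a = 6, b = -6, c = 3.
So h(n) = 6n^2 - 6n + 3.
Then h(8) = 339.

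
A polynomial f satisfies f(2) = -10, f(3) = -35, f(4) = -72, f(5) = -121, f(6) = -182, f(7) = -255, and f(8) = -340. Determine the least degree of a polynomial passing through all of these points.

Forward differences of the values at s = 2, 3, 4, 5, 6, 7, 8:
  f  : -10  -35  -72  -121  -182  -255  -340
  Δ  : -25  -37  -49  -61  -73  -85
  Δ^2: -12  -12  -12  -12  -12
  Δ^3: 0  0  0  0
  Δ^4: 0  0  0
  Δ^5: 0  0
  Δ^6: 0
The second differences are constant (-12) and nonzero, while all higher differences vanish, so the minimal degree is 2.

2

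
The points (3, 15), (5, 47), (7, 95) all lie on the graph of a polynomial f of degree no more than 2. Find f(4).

Forward differences of the values at u = 3, 5, 7:
  f  : 15  47  95
  Δ  : 32  48
  Δ^2: 16
The second differences are constant, confirming degree 2.
Interpolating (Newton forward form) and evaluating at u = 4 gives f(4) = 29.

29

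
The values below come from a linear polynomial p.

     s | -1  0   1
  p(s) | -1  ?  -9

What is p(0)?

The 2 known points determine the degree-1 polynomial uniquely.
Write p(s) = as + b. Substituting each data point gives a linear system:
  -a + b = -1
  a + b = -9
Solving the system yields a = -4, b = -5.
So p(s) = -4s - 5.
Then p(0) = -5.

-5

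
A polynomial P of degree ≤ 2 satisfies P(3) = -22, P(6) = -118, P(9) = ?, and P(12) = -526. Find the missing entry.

-286

On equispaced nodes a degree-2 polynomial has vanishing third forward difference, so
  - P(3) + 3·P(6) - 3·P(9) + P(12) = 0.
Substituting the known values and solving for P(9):
  -3·P(9) = 858
  P(9) = -286.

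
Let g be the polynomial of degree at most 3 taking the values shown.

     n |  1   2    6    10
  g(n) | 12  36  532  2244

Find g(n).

g(n) = 2n^3 + 2n^2 + 4n + 4

Using the Lagrange interpolation formula with nodes 1, 2, 6, 10:
  L_0(n) = (n - 2)(n - 6)(n - 10) / -45
  L_1(n) = (n - 1)(n - 6)(n - 10) / 32
  L_2(n) = (n - 1)(n - 2)(n - 10) / -80
  L_3(n) = (n - 1)(n - 2)(n - 6) / 288
Then g(n) = 12·L_0(n) + 36·L_1(n) + 532·L_2(n) + 2244·L_3(n).
Expanding and collecting terms gives g(n) = 2n³ + 2n² + 4n + 4.
Check: g(10) = 2244. ✓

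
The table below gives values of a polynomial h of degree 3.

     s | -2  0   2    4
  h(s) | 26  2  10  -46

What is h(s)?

Using the Lagrange interpolation formula with nodes -2, 0, 2, 4:
  L_0(s) = s(s - 2)(s - 4) / -48
  L_1(s) = (s + 2)(s - 2)(s - 4) / 16
  L_2(s) = (s + 2)s(s - 4) / -16
  L_3(s) = (s + 2)s(s - 2) / 48
Then h(s) = 26·L_0(s) + 2·L_1(s) + 10·L_2(s) - 46·L_3(s).
Expanding and collecting terms gives h(s) = -2s³ + 4s² + 4s + 2.
Check: h(-2) = 26. ✓

h(s) = -2s^3 + 4s^2 + 4s + 2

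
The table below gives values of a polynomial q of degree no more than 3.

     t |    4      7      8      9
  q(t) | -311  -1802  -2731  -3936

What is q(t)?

q(t) = -6t^3 + 6t^2 - 5t - 3

Write q(t) = at^3 + bt^2 + ct + d. Substituting each data point gives a linear system:
  64a + 16b + 4c + d = -311
  343a + 49b + 7c + d = -1802
  512a + 64b + 8c + d = -2731
  729a + 81b + 9c + d = -3936
Solving the system yields a = -6, b = 6, c = -5, d = -3.
So q(t) = -6t^3 + 6t^2 - 5t - 3.
Check: q(8) = -2731. ✓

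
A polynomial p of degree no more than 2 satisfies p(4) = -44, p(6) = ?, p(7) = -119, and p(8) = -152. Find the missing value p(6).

-90

The 3 known points determine the degree-2 polynomial uniquely.
Write p(t) = at^2 + bt + c. Substituting each data point gives a linear system:
  16a + 4b + c = -44
  49a + 7b + c = -119
  64a + 8b + c = -152
Solving the system yields a = -2, b = -3, c = 0.
So p(t) = -2t^2 - 3t.
Then p(6) = -90.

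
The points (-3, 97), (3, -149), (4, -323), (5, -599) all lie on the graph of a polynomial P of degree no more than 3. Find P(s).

Write P(s) = as^3 + bs^2 + cs + d. Substituting each data point gives a linear system:
  -27a + 9b - 3c + d = 97
  27a + 9b + 3c + d = -149
  64a + 16b + 4c + d = -323
  125a + 25b + 5c + d = -599
Solving the system yields a = -4, b = -3, c = -5, d = 1.
So P(s) = -4s^3 - 3s^2 - 5s + 1.
Check: P(-3) = 97. ✓

P(s) = -4s^3 - 3s^2 - 5s + 1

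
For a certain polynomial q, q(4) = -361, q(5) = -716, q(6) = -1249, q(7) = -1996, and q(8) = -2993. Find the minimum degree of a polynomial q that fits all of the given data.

Forward differences of the values at n = 4, 5, 6, 7, 8:
  q  : -361  -716  -1249  -1996  -2993
  Δ  : -355  -533  -747  -997
  Δ^2: -178  -214  -250
  Δ^3: -36  -36
  Δ^4: 0
The third differences are constant (-36) and nonzero, while all higher differences vanish, so the minimal degree is 3.

3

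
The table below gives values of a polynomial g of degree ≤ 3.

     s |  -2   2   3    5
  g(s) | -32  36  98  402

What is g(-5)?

-398

Write g(s) = as^3 + bs^2 + cs + d. Substituting each data point gives a linear system:
  -8a + 4b - 2c + d = -32
  8a + 4b + 2c + d = 36
  27a + 9b + 3c + d = 98
  125a + 25b + 5c + d = 402
Solving the system yields a = 3, b = 0, c = 5, d = 2.
So g(s) = 3s^3 + 5s + 2.
Then g(-5) = -398.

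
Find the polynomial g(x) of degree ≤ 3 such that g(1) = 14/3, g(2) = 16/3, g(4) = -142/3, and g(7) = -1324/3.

Write g(x) = ax^3 + bx^2 + cx + d. Substituting each data point gives a linear system:
  a + b + c + d = 14/3
  8a + 4b + 2c + d = 16/3
  64a + 16b + 4c + d = -142/3
  343a + 49b + 7c + d = -1324/3
Solving the system yields a = -2, b = 5, c = -1/3, d = 2.
So g(x) = -2x³ + 5x² - (1/3)x + 2.
Check: g(7) = -1324/3. ✓

g(x) = -2x^3 + 5x^2 - (1/3)x + 2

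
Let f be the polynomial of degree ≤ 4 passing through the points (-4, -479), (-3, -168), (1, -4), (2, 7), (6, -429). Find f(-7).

Write f(s) = as^4 + bs^3 + cs^2 + ds + e. Substituting each data point gives a linear system:
  256a - 64b + 16c - 4d + e = -479
  81a - 27b + 9c - 3d + e = -168
  a + b + c + d + e = -4
  16a + 8b + 4c + 2d + e = 7
  1296a + 216b + 36c + 6d + e = -429
Solving the system yields a = -1, b = 4, c = 1, d = -5, e = -3.
So f(s) = -s⁴ + 4s³ + s² - 5s - 3.
Then f(-7) = -3692.

-3692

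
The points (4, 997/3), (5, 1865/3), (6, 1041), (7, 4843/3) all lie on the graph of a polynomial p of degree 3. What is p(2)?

143/3

Using the Lagrange interpolation formula with nodes 4, 5, 6, 7:
  L_0(x) = (x - 5)(x - 6)(x - 7) / -6
  L_1(x) = (x - 4)(x - 6)(x - 7) / 2
  L_2(x) = (x - 4)(x - 5)(x - 7) / -2
  L_3(x) = (x - 4)(x - 5)(x - 6) / 6
Then p(x) = 997/3·L_0(x) + 1865/3·L_1(x) + 1041·L_2(x) + 4843/3·L_3(x).
Expanding and collecting terms gives p(x) = 4x^3 + 5x^2 + (1/3)x - 5.
Evaluating at x = 2: p(2) = 143/3.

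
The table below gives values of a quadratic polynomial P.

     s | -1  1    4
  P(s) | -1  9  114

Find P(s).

P(s) = 6s^2 + 5s - 2

Using the Lagrange interpolation formula with nodes -1, 1, 4:
  L_0(s) = (s - 1)(s - 4) / 10
  L_1(s) = (s + 1)(s - 4) / -6
  L_2(s) = (s + 1)(s - 1) / 15
Then P(s) = -1·L_0(s) + 9·L_1(s) + 114·L_2(s).
Expanding and collecting terms gives P(s) = 6s^2 + 5s - 2.
Check: P(-1) = -1. ✓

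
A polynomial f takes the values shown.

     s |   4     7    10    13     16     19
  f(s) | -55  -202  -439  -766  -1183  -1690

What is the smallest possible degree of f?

2

Forward differences of the values at s = 4, 7, 10, 13, 16, 19:
  f  : -55  -202  -439  -766  -1183  -1690
  Δ  : -147  -237  -327  -417  -507
  Δ^2: -90  -90  -90  -90
  Δ^3: 0  0  0
  Δ^4: 0  0
  Δ^5: 0
The second differences are constant (-90) and nonzero, while all higher differences vanish, so the minimal degree is 2.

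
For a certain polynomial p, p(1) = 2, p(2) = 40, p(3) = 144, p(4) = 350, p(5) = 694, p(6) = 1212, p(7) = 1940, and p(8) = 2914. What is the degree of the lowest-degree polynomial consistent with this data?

Forward differences of the values at n = 1, 2, 3, 4, 5, 6, 7, 8:
  p  : 2  40  144  350  694  1212  1940  2914
  Δ  : 38  104  206  344  518  728  974
  Δ^2: 66  102  138  174  210  246
  Δ^3: 36  36  36  36  36
  Δ^4: 0  0  0  0
  Δ^5: 0  0  0
  Δ^6: 0  0
  Δ^7: 0
The third differences are constant (36) and nonzero, while all higher differences vanish, so the minimal degree is 3.

3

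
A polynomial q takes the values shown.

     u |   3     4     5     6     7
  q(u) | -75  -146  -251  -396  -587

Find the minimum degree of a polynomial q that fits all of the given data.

Forward differences of the values at u = 3, 4, 5, 6, 7:
  q  : -75  -146  -251  -396  -587
  Δ  : -71  -105  -145  -191
  Δ^2: -34  -40  -46
  Δ^3: -6  -6
  Δ^4: 0
The third differences are constant (-6) and nonzero, while all higher differences vanish, so the minimal degree is 3.

3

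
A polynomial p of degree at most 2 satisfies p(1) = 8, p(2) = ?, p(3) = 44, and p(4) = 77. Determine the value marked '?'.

On equispaced nodes a degree-2 polynomial has vanishing third forward difference, so
  - p(1) + 3·p(2) - 3·p(3) + p(4) = 0.
Substituting the known values and solving for p(2):
  3·p(2) = 63
  p(2) = 21.

21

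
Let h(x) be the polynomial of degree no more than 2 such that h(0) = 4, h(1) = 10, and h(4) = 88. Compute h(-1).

8

Using the Lagrange interpolation formula with nodes 0, 1, 4:
  L_0(x) = (x - 1)(x - 4) / 4
  L_1(x) = x(x - 4) / -3
  L_2(x) = x(x - 1) / 12
Then h(x) = 4·L_0(x) + 10·L_1(x) + 88·L_2(x).
Expanding and collecting terms gives h(x) = 5x² + x + 4.
Evaluating at x = -1: h(-1) = 8.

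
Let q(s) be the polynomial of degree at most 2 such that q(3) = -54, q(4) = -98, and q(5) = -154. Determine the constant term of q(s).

6

Write q(s) = as^2 + bs + c. Substituting each data point gives a linear system:
  9a + 3b + c = -54
  16a + 4b + c = -98
  25a + 5b + c = -154
Solving the system yields a = -6, b = -2, c = 6.
So q(s) = -6s^2 - 2s + 6.
The constant term is 6.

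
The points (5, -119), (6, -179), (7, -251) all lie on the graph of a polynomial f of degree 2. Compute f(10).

-539

Using the Lagrange interpolation formula with nodes 5, 6, 7:
  L_0(n) = (n - 6)(n - 7) / 2
  L_1(n) = (n - 5)(n - 7) / -1
  L_2(n) = (n - 5)(n - 6) / 2
Then f(n) = -119·L_0(n) - 179·L_1(n) - 251·L_2(n).
Expanding and collecting terms gives f(n) = -6n² + 6n + 1.
Evaluating at n = 10: f(10) = -539.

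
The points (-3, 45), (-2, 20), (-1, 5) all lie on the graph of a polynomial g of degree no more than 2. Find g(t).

g(t) = 5t^2

Using the Lagrange interpolation formula with nodes -3, -2, -1:
  L_0(t) = (t + 2)(t + 1) / 2
  L_1(t) = (t + 3)(t + 1) / -1
  L_2(t) = (t + 3)(t + 2) / 2
Then g(t) = 45·L_0(t) + 20·L_1(t) + 5·L_2(t).
Expanding and collecting terms gives g(t) = 5t^2.
Check: g(-1) = 5. ✓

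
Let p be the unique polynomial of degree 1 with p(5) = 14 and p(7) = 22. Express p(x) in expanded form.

Write p(x) = ax + b. Substituting each data point gives a linear system:
  5a + b = 14
  7a + b = 22
Solving the system yields a = 4, b = -6.
So p(x) = 4x - 6.
Check: p(7) = 22. ✓

p(x) = 4x - 6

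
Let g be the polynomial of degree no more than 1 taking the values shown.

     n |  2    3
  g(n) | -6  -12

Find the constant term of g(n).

6

Write g(n) = an + b. Substituting each data point gives a linear system:
  2a + b = -6
  3a + b = -12
Solving the system yields a = -6, b = 6.
So g(n) = -6n + 6.
The constant term is 6.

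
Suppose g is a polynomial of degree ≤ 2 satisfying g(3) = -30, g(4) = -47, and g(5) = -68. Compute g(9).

Write g(u) = au^2 + bu + c. Substituting each data point gives a linear system:
  9a + 3b + c = -30
  16a + 4b + c = -47
  25a + 5b + c = -68
Solving the system yields a = -2, b = -3, c = -3.
So g(u) = -2u^2 - 3u - 3.
Then g(9) = -192.

-192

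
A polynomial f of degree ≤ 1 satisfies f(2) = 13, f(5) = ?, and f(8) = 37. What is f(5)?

25

The 2 known points determine the degree-1 polynomial uniquely.
Write f(t) = at + b. Substituting each data point gives a linear system:
  2a + b = 13
  8a + b = 37
Solving the system yields a = 4, b = 5.
So f(t) = 4t + 5.
Then f(5) = 25.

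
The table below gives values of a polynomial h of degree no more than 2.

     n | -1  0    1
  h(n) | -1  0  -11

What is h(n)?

h(n) = -6n^2 - 5n

Using the Lagrange interpolation formula with nodes -1, 0, 1:
  L_0(n) = n(n - 1) / 2
  L_1(n) = (n + 1)(n - 1) / -1
  L_2(n) = (n + 1)n / 2
Then h(n) = -1·L_0(n) + 0·L_1(n) - 11·L_2(n).
Expanding and collecting terms gives h(n) = -6n^2 - 5n.
Check: h(-1) = -1. ✓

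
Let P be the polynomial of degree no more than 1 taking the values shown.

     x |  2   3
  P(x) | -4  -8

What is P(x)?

P(x) = -4x + 4

Using the Lagrange interpolation formula with nodes 2, 3:
  L_0(x) = (x - 3) / -1
  L_1(x) = (x - 2) / 1
Then P(x) = -4·L_0(x) - 8·L_1(x).
Expanding and collecting terms gives P(x) = -4x + 4.
Check: P(2) = -4. ✓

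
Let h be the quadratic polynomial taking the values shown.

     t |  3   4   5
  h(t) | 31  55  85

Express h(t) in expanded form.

h(t) = 3t^2 + 3t - 5

Using the Lagrange interpolation formula with nodes 3, 4, 5:
  L_0(t) = (t - 4)(t - 5) / 2
  L_1(t) = (t - 3)(t - 5) / -1
  L_2(t) = (t - 3)(t - 4) / 2
Then h(t) = 31·L_0(t) + 55·L_1(t) + 85·L_2(t).
Expanding and collecting terms gives h(t) = 3t^2 + 3t - 5.
Check: h(3) = 31. ✓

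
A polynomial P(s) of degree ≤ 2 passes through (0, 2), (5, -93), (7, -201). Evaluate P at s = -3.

-61

Write P(s) = as^2 + bs + c. Substituting each data point gives a linear system:
  c = 2
  25a + 5b + c = -93
  49a + 7b + c = -201
Solving the system yields a = -5, b = 6, c = 2.
So P(s) = -5s^2 + 6s + 2.
Then P(-3) = -61.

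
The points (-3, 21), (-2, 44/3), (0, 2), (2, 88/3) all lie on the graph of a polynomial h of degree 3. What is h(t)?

h(t) = t^3 + 5t^2 - (1/3)t + 2

Write h(t) = at^3 + bt^2 + ct + d. Substituting each data point gives a linear system:
  -27a + 9b - 3c + d = 21
  -8a + 4b - 2c + d = 44/3
  d = 2
  8a + 4b + 2c + d = 88/3
Solving the system yields a = 1, b = 5, c = -1/3, d = 2.
So h(t) = t^3 + 5t^2 - (1/3)t + 2.
Check: h(0) = 2. ✓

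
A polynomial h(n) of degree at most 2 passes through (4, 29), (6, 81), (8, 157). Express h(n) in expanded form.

h(n) = 3n^2 - 4n - 3

Using the Lagrange interpolation formula with nodes 4, 6, 8:
  L_0(n) = (n - 6)(n - 8) / 8
  L_1(n) = (n - 4)(n - 8) / -4
  L_2(n) = (n - 4)(n - 6) / 8
Then h(n) = 29·L_0(n) + 81·L_1(n) + 157·L_2(n).
Expanding and collecting terms gives h(n) = 3n² - 4n - 3.
Check: h(6) = 81. ✓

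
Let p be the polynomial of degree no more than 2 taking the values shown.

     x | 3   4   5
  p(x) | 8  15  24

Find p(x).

p(x) = x^2 - 1

Write p(x) = ax^2 + bx + c. Substituting each data point gives a linear system:
  9a + 3b + c = 8
  16a + 4b + c = 15
  25a + 5b + c = 24
Solving the system yields a = 1, b = 0, c = -1.
So p(x) = x^2 - 1.
Check: p(4) = 15. ✓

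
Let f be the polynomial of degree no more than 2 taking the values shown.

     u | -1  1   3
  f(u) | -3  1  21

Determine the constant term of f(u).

Write f(u) = au^2 + bu + c. Substituting each data point gives a linear system:
  a - b + c = -3
  a + b + c = 1
  9a + 3b + c = 21
Solving the system yields a = 2, b = 2, c = -3.
So f(u) = 2u² + 2u - 3.
The constant term is -3.

-3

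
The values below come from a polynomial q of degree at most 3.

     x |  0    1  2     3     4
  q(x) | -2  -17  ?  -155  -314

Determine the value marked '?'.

-62

The 4 known points determine the degree-3 polynomial uniquely.
Write q(x) = ax^3 + bx^2 + cx + d. Substituting each data point gives a linear system:
  d = -2
  a + b + c + d = -17
  27a + 9b + 3c + d = -155
  64a + 16b + 4c + d = -314
Solving the system yields a = -3, b = -6, c = -6, d = -2.
So q(x) = -3x³ - 6x² - 6x - 2.
Then q(2) = -62.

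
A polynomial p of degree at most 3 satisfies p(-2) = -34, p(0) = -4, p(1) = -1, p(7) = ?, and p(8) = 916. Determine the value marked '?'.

The 4 known points determine the degree-3 polynomial uniquely.
Write p(s) = as^3 + bs^2 + cs + d. Substituting each data point gives a linear system:
  -8a + 4b - 2c + d = -34
  d = -4
  a + b + c + d = -1
  512a + 64b + 8c + d = 916
Solving the system yields a = 2, b = -2, c = 3, d = -4.
So p(s) = 2s^3 - 2s^2 + 3s - 4.
Then p(7) = 605.

605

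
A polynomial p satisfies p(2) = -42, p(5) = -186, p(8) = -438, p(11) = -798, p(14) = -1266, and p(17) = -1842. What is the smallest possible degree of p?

Forward differences of the values at t = 2, 5, 8, 11, 14, 17:
  p  : -42  -186  -438  -798  -1266  -1842
  Δ  : -144  -252  -360  -468  -576
  Δ^2: -108  -108  -108  -108
  Δ^3: 0  0  0
  Δ^4: 0  0
  Δ^5: 0
The second differences are constant (-108) and nonzero, while all higher differences vanish, so the minimal degree is 2.

2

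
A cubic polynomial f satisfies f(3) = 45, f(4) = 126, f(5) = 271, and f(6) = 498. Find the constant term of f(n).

Write f(n) = an^3 + bn^2 + cn + d. Substituting each data point gives a linear system:
  27a + 9b + 3c + d = 45
  64a + 16b + 4c + d = 126
  125a + 25b + 5c + d = 271
  216a + 36b + 6c + d = 498
Solving the system yields a = 3, b = -4, c = -2, d = 6.
So f(n) = 3n^3 - 4n^2 - 2n + 6.
The constant term is 6.

6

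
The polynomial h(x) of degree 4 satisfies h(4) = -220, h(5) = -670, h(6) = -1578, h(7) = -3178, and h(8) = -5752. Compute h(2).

Using the Lagrange interpolation formula with nodes 4, 5, 6, 7, 8:
  L_0(x) = (x - 5)(x - 6)(x - 7)(x - 8) / 24
  L_1(x) = (x - 4)(x - 6)(x - 7)(x - 8) / -6
  L_2(x) = (x - 4)(x - 5)(x - 7)(x - 8) / 4
  L_3(x) = (x - 4)(x - 5)(x - 6)(x - 8) / -6
  L_4(x) = (x - 4)(x - 5)(x - 6)(x - 7) / 24
Then h(x) = -220·L_0(x) - 670·L_1(x) - 1578·L_2(x) - 3178·L_3(x) - 5752·L_4(x).
Expanding and collecting terms gives h(x) = -2x⁴ + 5x³ - 2x² + x.
Evaluating at x = 2: h(2) = 2.

2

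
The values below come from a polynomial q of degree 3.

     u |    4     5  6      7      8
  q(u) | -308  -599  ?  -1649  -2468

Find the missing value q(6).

The 4 known points determine the degree-3 polynomial uniquely.
Write q(u) = au^3 + bu^2 + cu + d. Substituting each data point gives a linear system:
  64a + 16b + 4c + d = -308
  125a + 25b + 5c + d = -599
  343a + 49b + 7c + d = -1649
  512a + 64b + 8c + d = -2468
Solving the system yields a = -5, b = 2, c = -4, d = -4.
So q(u) = -5u³ + 2u² - 4u - 4.
Then q(6) = -1036.

-1036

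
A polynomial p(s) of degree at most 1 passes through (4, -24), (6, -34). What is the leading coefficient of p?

Write p(s) = as + b. Substituting each data point gives a linear system:
  4a + b = -24
  6a + b = -34
Solving the system yields a = -5, b = -4.
So p(s) = -5s - 4.
The leading coefficient is -5.

-5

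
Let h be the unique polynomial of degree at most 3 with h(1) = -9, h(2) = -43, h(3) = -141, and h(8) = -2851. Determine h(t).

h(t) = -6t^3 + 4t^2 - 4t - 3

Write h(t) = at^3 + bt^2 + ct + d. Substituting each data point gives a linear system:
  a + b + c + d = -9
  8a + 4b + 2c + d = -43
  27a + 9b + 3c + d = -141
  512a + 64b + 8c + d = -2851
Solving the system yields a = -6, b = 4, c = -4, d = -3.
So h(t) = -6t³ + 4t² - 4t - 3.
Check: h(3) = -141. ✓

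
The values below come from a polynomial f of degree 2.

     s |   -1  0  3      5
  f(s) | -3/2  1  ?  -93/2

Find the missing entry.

-31/2

The 3 known points determine the degree-2 polynomial uniquely.
Write f(s) = as^2 + bs + c. Substituting each data point gives a linear system:
  a - b + c = -3/2
  c = 1
  25a + 5b + c = -93/2
Solving the system yields a = -2, b = 1/2, c = 1.
So f(s) = -2s^2 + (1/2)s + 1.
Then f(3) = -31/2.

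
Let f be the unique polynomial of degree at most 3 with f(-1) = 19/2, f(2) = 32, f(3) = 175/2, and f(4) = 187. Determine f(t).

f(t) = 2t^3 + 4t^2 - (5/2)t + 5

Using the Lagrange interpolation formula with nodes -1, 2, 3, 4:
  L_0(t) = (t - 2)(t - 3)(t - 4) / -60
  L_1(t) = (t + 1)(t - 3)(t - 4) / 6
  L_2(t) = (t + 1)(t - 2)(t - 4) / -4
  L_3(t) = (t + 1)(t - 2)(t - 3) / 10
Then f(t) = 19/2·L_0(t) + 32·L_1(t) + 175/2·L_2(t) + 187·L_3(t).
Expanding and collecting terms gives f(t) = 2t³ + 4t² - (5/2)t + 5.
Check: f(4) = 187. ✓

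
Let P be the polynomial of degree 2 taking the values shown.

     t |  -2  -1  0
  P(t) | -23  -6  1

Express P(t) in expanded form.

P(t) = -5t^2 + 2t + 1

Write P(t) = at^2 + bt + c. Substituting each data point gives a linear system:
  4a - 2b + c = -23
  a - b + c = -6
  c = 1
Solving the system yields a = -5, b = 2, c = 1.
So P(t) = -5t^2 + 2t + 1.
Check: P(0) = 1. ✓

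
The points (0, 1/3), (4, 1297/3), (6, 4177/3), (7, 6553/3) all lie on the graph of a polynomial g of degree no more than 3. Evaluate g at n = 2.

Write g(n) = an^3 + bn^2 + cn + d. Substituting each data point gives a linear system:
  d = 1/3
  64a + 16b + 4c + d = 1297/3
  216a + 36b + 6c + d = 4177/3
  343a + 49b + 7c + d = 6553/3
Solving the system yields a = 6, b = 2, c = 4, d = 1/3.
So g(n) = 6n³ + 2n² + 4n + 1/3.
Then g(2) = 193/3.

193/3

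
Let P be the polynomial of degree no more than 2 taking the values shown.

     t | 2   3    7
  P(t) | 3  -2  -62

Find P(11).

Write P(t) = at^2 + bt + c. Substituting each data point gives a linear system:
  4a + 2b + c = 3
  9a + 3b + c = -2
  49a + 7b + c = -62
Solving the system yields a = -2, b = 5, c = 1.
So P(t) = -2t^2 + 5t + 1.
Then P(11) = -186.

-186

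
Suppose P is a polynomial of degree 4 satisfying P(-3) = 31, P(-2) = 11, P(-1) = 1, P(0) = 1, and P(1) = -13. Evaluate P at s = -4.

37

Using the Lagrange interpolation formula with nodes -3, -2, -1, 0, 1:
  L_0(s) = (s + 2)(s + 1)s(s - 1) / 24
  L_1(s) = (s + 3)(s + 1)s(s - 1) / -6
  L_2(s) = (s + 3)(s + 2)s(s - 1) / 4
  L_3(s) = (s + 3)(s + 2)(s + 1)(s - 1) / -6
  L_4(s) = (s + 3)(s + 2)(s + 1)s / 24
Then P(s) = 31·L_0(s) + 11·L_1(s) + 1·L_2(s) + 1·L_3(s) - 13·L_4(s).
Expanding and collecting terms gives P(s) = -s^4 - 6s^3 - 6s^2 - s + 1.
Evaluating at s = -4: P(-4) = 37.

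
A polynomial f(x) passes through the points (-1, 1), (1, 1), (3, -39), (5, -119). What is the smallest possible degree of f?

Forward differences of the values at x = -1, 1, 3, 5:
  f  : 1  1  -39  -119
  Δ  : 0  -40  -80
  Δ^2: -40  -40
  Δ^3: 0
The second differences are constant (-40) and nonzero, while all higher differences vanish, so the minimal degree is 2.

2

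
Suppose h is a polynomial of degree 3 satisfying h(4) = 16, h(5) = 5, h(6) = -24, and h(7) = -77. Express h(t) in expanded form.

h(t) = -t^3 + 6t^2 - 4t

Write h(t) = at^3 + bt^2 + ct + d. Substituting each data point gives a linear system:
  64a + 16b + 4c + d = 16
  125a + 25b + 5c + d = 5
  216a + 36b + 6c + d = -24
  343a + 49b + 7c + d = -77
Solving the system yields a = -1, b = 6, c = -4, d = 0.
So h(t) = -t^3 + 6t^2 - 4t.
Check: h(5) = 5. ✓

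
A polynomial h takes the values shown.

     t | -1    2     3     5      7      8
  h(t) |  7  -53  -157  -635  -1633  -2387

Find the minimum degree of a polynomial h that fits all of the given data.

Divided differences on the nodes -1, 2, 3, 5, 7, 8:
  order 0: 7  -53  -157  -635  -1633  -2387
  order 1: -20  -104  -239  -499  -754
  order 2: -21  -45  -65  -85
  order 3: -4  -4  -4
  order 4: 0  0
  order 5: 0
The order-3 divided differences are all -4 (nonzero) and every higher order vanishes, so the data lies on a polynomial of degree exactly 3.

3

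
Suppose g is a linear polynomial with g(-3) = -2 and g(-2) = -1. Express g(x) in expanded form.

Using the Lagrange interpolation formula with nodes -3, -2:
  L_0(x) = (x + 2) / -1
  L_1(x) = (x + 3) / 1
Then g(x) = -2·L_0(x) - 1·L_1(x).
Expanding and collecting terms gives g(x) = x + 1.
Check: g(-2) = -1. ✓

g(x) = x + 1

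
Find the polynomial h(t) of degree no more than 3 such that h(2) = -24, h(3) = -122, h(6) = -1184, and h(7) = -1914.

h(t) = -6t^3 + 2t^2 + 6t + 4

Using the Lagrange interpolation formula with nodes 2, 3, 6, 7:
  L_0(t) = (t - 3)(t - 6)(t - 7) / -20
  L_1(t) = (t - 2)(t - 6)(t - 7) / 12
  L_2(t) = (t - 2)(t - 3)(t - 7) / -12
  L_3(t) = (t - 2)(t - 3)(t - 6) / 20
Then h(t) = -24·L_0(t) - 122·L_1(t) - 1184·L_2(t) - 1914·L_3(t).
Expanding and collecting terms gives h(t) = -6t³ + 2t² + 6t + 4.
Check: h(7) = -1914. ✓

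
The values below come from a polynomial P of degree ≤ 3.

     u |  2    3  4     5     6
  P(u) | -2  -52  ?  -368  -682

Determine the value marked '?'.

On equispaced nodes a degree-3 polynomial has vanishing fourth forward difference, so
  P(2) - 4·P(3) + 6·P(4) - 4·P(5) + P(6) = 0.
Substituting the known values and solving for P(4):
  6·P(4) = -996
  P(4) = -166.

-166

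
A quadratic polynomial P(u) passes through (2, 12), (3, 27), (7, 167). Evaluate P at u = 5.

Using the Lagrange interpolation formula with nodes 2, 3, 7:
  L_0(u) = (u - 3)(u - 7) / 5
  L_1(u) = (u - 2)(u - 7) / -4
  L_2(u) = (u - 2)(u - 3) / 20
Then P(u) = 12·L_0(u) + 27·L_1(u) + 167·L_2(u).
Expanding and collecting terms gives P(u) = 4u^2 - 5u + 6.
Evaluating at u = 5: P(5) = 81.

81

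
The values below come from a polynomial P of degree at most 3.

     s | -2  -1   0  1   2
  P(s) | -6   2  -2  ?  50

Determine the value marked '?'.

6

On equispaced nodes a degree-3 polynomial has vanishing fourth forward difference, so
  P(-2) - 4·P(-1) + 6·P(0) - 4·P(1) + P(2) = 0.
Substituting the known values and solving for P(1):
  -4·P(1) = -24
  P(1) = 6.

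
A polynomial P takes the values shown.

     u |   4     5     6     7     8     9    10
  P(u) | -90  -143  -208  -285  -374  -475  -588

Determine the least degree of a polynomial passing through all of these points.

2

Forward differences of the values at u = 4, 5, 6, 7, 8, 9, 10:
  P  : -90  -143  -208  -285  -374  -475  -588
  Δ  : -53  -65  -77  -89  -101  -113
  Δ^2: -12  -12  -12  -12  -12
  Δ^3: 0  0  0  0
  Δ^4: 0  0  0
  Δ^5: 0  0
  Δ^6: 0
The second differences are constant (-12) and nonzero, while all higher differences vanish, so the minimal degree is 2.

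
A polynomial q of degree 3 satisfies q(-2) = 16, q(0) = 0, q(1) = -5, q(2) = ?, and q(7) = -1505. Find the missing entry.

The 4 known points determine the degree-3 polynomial uniquely.
Write q(s) = as^3 + bs^2 + cs + d. Substituting each data point gives a linear system:
  -8a + 4b - 2c + d = 16
  d = 0
  a + b + c + d = -5
  343a + 49b + 7c + d = -1505
Solving the system yields a = -4, b = -3, c = 2, d = 0.
So q(s) = -4s^3 - 3s^2 + 2s.
Then q(2) = -40.

-40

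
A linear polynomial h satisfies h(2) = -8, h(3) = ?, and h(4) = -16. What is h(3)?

-12

The 2 known points determine the degree-1 polynomial uniquely.
Write h(n) = an + b. Substituting each data point gives a linear system:
  2a + b = -8
  4a + b = -16
Solving the system yields a = -4, b = 0.
So h(n) = -4n.
Then h(3) = -12.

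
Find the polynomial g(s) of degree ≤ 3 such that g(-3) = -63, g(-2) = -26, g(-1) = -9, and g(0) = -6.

Using the Lagrange interpolation formula with nodes -3, -2, -1, 0:
  L_0(s) = (s + 2)(s + 1)s / -6
  L_1(s) = (s + 3)(s + 1)s / 2
  L_2(s) = (s + 3)(s + 2)s / -2
  L_3(s) = (s + 3)(s + 2)(s + 1) / 6
Then g(s) = -63·L_0(s) - 26·L_1(s) - 9·L_2(s) - 6·L_3(s).
Expanding and collecting terms gives g(s) = s^3 - 4s^2 - 2s - 6.
Check: g(-1) = -9. ✓

g(s) = s^3 - 4s^2 - 2s - 6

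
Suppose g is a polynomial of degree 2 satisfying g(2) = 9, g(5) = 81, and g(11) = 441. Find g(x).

Using the Lagrange interpolation formula with nodes 2, 5, 11:
  L_0(x) = (x - 5)(x - 11) / 27
  L_1(x) = (x - 2)(x - 11) / -18
  L_2(x) = (x - 2)(x - 5) / 54
Then g(x) = 9·L_0(x) + 81·L_1(x) + 441·L_2(x).
Expanding and collecting terms gives g(x) = 4x^2 - 4x + 1.
Check: g(5) = 81. ✓

g(x) = 4x^2 - 4x + 1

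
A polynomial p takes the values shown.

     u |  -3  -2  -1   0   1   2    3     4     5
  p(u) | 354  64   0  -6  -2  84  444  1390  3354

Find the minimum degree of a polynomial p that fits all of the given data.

4

Forward differences of the values at u = -3, -2, -1, 0, 1, 2, 3, 4, 5:
  p  : 354  64  0  -6  -2  84  444  1390  3354
  Δ  : -290  -64  -6  4  86  360  946  1964
  Δ^2: 226  58  10  82  274  586  1018
  Δ^3: -168  -48  72  192  312  432
  Δ^4: 120  120  120  120  120
  Δ^5: 0  0  0  0
  Δ^6: 0  0  0
  Δ^7: 0  0
  Δ^8: 0
The fourth differences are constant (120) and nonzero, while all higher differences vanish, so the minimal degree is 4.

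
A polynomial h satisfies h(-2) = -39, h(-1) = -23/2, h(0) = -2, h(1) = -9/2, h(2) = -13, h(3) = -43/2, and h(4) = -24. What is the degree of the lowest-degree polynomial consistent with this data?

Forward differences of the values at n = -2, -1, 0, 1, 2, 3, 4:
  h  : -39  -23/2  -2  -9/2  -13  -43/2  -24
  Δ  : 55/2  19/2  -5/2  -17/2  -17/2  -5/2
  Δ^2: -18  -12  -6  0  6
  Δ^3: 6  6  6  6
  Δ^4: 0  0  0
  Δ^5: 0  0
  Δ^6: 0
The third differences are constant (6) and nonzero, while all higher differences vanish, so the minimal degree is 3.

3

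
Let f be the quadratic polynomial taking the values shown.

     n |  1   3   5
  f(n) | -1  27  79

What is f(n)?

Write f(n) = an^2 + bn + c. Substituting each data point gives a linear system:
  a + b + c = -1
  9a + 3b + c = 27
  25a + 5b + c = 79
Solving the system yields a = 3, b = 2, c = -6.
So f(n) = 3n^2 + 2n - 6.
Check: f(5) = 79. ✓

f(n) = 3n^2 + 2n - 6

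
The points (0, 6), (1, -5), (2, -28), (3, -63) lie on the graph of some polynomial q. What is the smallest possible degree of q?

2

Forward differences of the values at x = 0, 1, 2, 3:
  q  : 6  -5  -28  -63
  Δ  : -11  -23  -35
  Δ^2: -12  -12
  Δ^3: 0
The second differences are constant (-12) and nonzero, while all higher differences vanish, so the minimal degree is 2.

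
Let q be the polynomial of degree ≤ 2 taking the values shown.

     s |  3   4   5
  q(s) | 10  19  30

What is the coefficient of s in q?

Write q(s) = as^2 + bs + c. Substituting each data point gives a linear system:
  9a + 3b + c = 10
  16a + 4b + c = 19
  25a + 5b + c = 30
Solving the system yields a = 1, b = 2, c = -5.
So q(s) = s^2 + 2s - 5.
The coefficient of s is 2.

2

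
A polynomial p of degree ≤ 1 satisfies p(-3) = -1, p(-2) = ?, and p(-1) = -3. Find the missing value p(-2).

On equispaced nodes a degree-1 polynomial has vanishing second forward difference, so
  p(-3) - 2·p(-2) + p(-1) = 0.
Substituting the known values and solving for p(-2):
  -2·p(-2) = 4
  p(-2) = -2.

-2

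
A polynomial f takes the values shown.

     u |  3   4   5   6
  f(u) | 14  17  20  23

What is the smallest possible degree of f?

1

Forward differences of the values at u = 3, 4, 5, 6:
  f  : 14  17  20  23
  Δ  : 3  3  3
  Δ^2: 0  0
  Δ^3: 0
The first differences are constant (3) and nonzero, while all higher differences vanish, so the minimal degree is 1.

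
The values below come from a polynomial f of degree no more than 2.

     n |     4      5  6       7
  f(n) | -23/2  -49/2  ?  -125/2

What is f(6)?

-83/2

On equispaced nodes a degree-2 polynomial has vanishing third forward difference, so
  - f(4) + 3·f(5) - 3·f(6) + f(7) = 0.
Substituting the known values and solving for f(6):
  -3·f(6) = 249/2
  f(6) = -83/2.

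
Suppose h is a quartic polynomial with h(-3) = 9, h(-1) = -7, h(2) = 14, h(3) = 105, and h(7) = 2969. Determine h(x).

Write h(x) = ax^4 + bx^3 + cx^2 + dx + e. Substituting each data point gives a linear system:
  81a - 27b + 9c - 3d + e = 9
  a - b + c - d + e = -7
  16a + 8b + 4c + 2d + e = 14
  81a + 27b + 9c + 3d + e = 105
  2401a + 343b + 49c + 7d + e = 2969
Solving the system yields a = 1, b = 2, c = -2, d = -2, e = -6.
So h(x) = x^4 + 2x^3 - 2x^2 - 2x - 6.
Check: h(3) = 105. ✓

h(x) = x^4 + 2x^3 - 2x^2 - 2x - 6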